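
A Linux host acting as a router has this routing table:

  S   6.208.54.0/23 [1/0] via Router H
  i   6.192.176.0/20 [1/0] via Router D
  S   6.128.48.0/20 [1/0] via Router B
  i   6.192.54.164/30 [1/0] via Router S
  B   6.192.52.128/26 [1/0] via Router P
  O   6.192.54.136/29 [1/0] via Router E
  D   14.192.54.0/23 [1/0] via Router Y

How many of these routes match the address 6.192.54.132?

0

No listed prefix contains 6.192.54.132.
Total matching entries: 0.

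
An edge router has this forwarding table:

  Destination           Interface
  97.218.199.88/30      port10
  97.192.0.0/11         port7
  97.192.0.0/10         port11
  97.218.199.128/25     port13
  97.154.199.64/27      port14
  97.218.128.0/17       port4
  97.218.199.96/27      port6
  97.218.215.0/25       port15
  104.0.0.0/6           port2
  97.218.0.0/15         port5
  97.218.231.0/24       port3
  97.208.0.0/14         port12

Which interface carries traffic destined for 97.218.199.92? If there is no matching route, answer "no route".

Routes whose prefix contains 97.218.199.92:
  97.192.0.0/10 (97.192.0.0 - 97.255.255.255) -> port11
  97.192.0.0/11 (97.192.0.0 - 97.223.255.255) -> port7
  97.218.0.0/15 (97.218.0.0 - 97.219.255.255) -> port5
  97.218.128.0/17 (97.218.128.0 - 97.218.255.255) -> port4
More-specific entries that do NOT match:
  97.218.199.88/30 (97.218.199.88 - 97.218.199.91) does not contain 97.218.199.92
  97.154.199.64/27 (97.154.199.64 - 97.154.199.95) does not contain 97.218.199.92
  97.218.199.96/27 (97.218.199.96 - 97.218.199.127) does not contain 97.218.199.92
  97.218.199.128/25 (97.218.199.128 - 97.218.199.255) does not contain 97.218.199.92
  97.218.215.0/25 (97.218.215.0 - 97.218.215.127) does not contain 97.218.199.92
  97.218.231.0/24 (97.218.231.0 - 97.218.231.255) does not contain 97.218.199.92
Longest matching prefix is /17 -> interface port4.

port4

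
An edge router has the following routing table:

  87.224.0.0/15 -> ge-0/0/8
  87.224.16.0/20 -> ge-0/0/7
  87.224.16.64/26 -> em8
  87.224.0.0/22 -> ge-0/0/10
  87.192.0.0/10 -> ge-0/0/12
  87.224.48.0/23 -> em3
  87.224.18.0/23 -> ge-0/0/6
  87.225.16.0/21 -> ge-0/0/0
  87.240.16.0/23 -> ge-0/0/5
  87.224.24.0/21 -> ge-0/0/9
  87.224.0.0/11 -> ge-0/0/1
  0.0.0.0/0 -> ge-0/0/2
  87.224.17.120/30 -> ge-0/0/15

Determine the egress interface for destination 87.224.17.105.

Routes whose prefix contains 87.224.17.105:
  0.0.0.0/0 (default, matches everything) -> ge-0/0/2
  87.192.0.0/10 (87.192.0.0 - 87.255.255.255) -> ge-0/0/12
  87.224.0.0/11 (87.224.0.0 - 87.255.255.255) -> ge-0/0/1
  87.224.0.0/15 (87.224.0.0 - 87.225.255.255) -> ge-0/0/8
  87.224.16.0/20 (87.224.16.0 - 87.224.31.255) -> ge-0/0/7
More-specific entries that do NOT match:
  87.224.17.120/30 (87.224.17.120 - 87.224.17.123) does not contain 87.224.17.105
  87.224.16.64/26 (87.224.16.64 - 87.224.16.127) does not contain 87.224.17.105
  87.224.48.0/23 (87.224.48.0 - 87.224.49.255) does not contain 87.224.17.105
  87.224.18.0/23 (87.224.18.0 - 87.224.19.255) does not contain 87.224.17.105
  87.240.16.0/23 (87.240.16.0 - 87.240.17.255) does not contain 87.224.17.105
  87.224.0.0/22 (87.224.0.0 - 87.224.3.255) does not contain 87.224.17.105
  87.225.16.0/21 (87.225.16.0 - 87.225.23.255) does not contain 87.224.17.105
  87.224.24.0/21 (87.224.24.0 - 87.224.31.255) does not contain 87.224.17.105
Longest matching prefix is /20 -> interface ge-0/0/7.

ge-0/0/7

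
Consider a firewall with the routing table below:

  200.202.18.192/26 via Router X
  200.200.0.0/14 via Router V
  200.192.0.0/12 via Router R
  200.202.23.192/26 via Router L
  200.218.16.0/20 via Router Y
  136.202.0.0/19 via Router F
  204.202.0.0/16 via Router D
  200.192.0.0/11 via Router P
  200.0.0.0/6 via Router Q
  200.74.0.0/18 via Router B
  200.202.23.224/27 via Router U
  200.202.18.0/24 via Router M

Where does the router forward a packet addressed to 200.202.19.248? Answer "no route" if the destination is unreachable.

Routes whose prefix contains 200.202.19.248:
  200.0.0.0/6 (200.0.0.0 - 203.255.255.255) -> Router Q
  200.192.0.0/11 (200.192.0.0 - 200.223.255.255) -> Router P
  200.192.0.0/12 (200.192.0.0 - 200.207.255.255) -> Router R
  200.200.0.0/14 (200.200.0.0 - 200.203.255.255) -> Router V
More-specific entries that do NOT match:
  200.202.23.224/27 (200.202.23.224 - 200.202.23.255) does not contain 200.202.19.248
  200.202.18.192/26 (200.202.18.192 - 200.202.18.255) does not contain 200.202.19.248
  200.202.23.192/26 (200.202.23.192 - 200.202.23.255) does not contain 200.202.19.248
  200.202.18.0/24 (200.202.18.0 - 200.202.18.255) does not contain 200.202.19.248
  200.218.16.0/20 (200.218.16.0 - 200.218.31.255) does not contain 200.202.19.248
  136.202.0.0/19 (136.202.0.0 - 136.202.31.255) does not contain 200.202.19.248
  200.74.0.0/18 (200.74.0.0 - 200.74.63.255) does not contain 200.202.19.248
  204.202.0.0/16 (204.202.0.0 - 204.202.255.255) does not contain 200.202.19.248
Longest matching prefix is /14 -> next hop Router V.

Router V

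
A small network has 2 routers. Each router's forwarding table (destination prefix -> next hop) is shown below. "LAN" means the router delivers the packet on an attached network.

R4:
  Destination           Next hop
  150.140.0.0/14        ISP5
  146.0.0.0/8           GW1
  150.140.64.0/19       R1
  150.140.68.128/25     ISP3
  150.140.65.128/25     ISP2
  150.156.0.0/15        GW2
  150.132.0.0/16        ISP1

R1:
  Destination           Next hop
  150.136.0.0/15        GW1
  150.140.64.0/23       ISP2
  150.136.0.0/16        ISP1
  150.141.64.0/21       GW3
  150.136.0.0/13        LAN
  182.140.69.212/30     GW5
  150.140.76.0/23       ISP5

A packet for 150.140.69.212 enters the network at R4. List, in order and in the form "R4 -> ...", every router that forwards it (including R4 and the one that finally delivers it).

R4 -> R1

At R4: longest match for 150.140.69.212 is 150.140.64.0/19 -> R1
At R1: longest match for 150.140.69.212 is 150.136.0.0/13 -> LAN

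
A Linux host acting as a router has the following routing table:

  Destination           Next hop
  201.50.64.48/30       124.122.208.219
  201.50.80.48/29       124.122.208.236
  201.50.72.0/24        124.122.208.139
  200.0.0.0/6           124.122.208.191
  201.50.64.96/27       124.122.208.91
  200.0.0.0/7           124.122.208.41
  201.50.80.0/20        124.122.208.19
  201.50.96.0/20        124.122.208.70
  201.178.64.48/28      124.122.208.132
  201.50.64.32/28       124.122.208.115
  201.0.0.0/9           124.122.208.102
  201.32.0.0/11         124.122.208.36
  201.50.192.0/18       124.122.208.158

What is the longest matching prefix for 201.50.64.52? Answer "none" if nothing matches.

201.32.0.0/11

Entries matching 201.50.64.52:
  200.0.0.0/6 (200.0.0.0 - 203.255.255.255)
  200.0.0.0/7 (200.0.0.0 - 201.255.255.255)
  201.0.0.0/9 (201.0.0.0 - 201.127.255.255)
  201.32.0.0/11 (201.32.0.0 - 201.63.255.255)
Most specific is 201.32.0.0/11.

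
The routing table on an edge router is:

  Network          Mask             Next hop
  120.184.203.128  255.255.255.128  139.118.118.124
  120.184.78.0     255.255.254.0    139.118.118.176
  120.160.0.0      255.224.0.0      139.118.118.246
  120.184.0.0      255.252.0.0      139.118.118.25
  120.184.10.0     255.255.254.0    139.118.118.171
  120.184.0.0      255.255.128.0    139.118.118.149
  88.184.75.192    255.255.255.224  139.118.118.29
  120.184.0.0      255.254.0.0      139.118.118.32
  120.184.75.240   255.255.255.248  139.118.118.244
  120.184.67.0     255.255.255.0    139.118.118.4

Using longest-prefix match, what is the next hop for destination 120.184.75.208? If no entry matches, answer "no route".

Routes whose prefix contains 120.184.75.208:
  120.160.0.0/11 (120.160.0.0 - 120.191.255.255) -> 139.118.118.246
  120.184.0.0/14 (120.184.0.0 - 120.187.255.255) -> 139.118.118.25
  120.184.0.0/15 (120.184.0.0 - 120.185.255.255) -> 139.118.118.32
  120.184.0.0/17 (120.184.0.0 - 120.184.127.255) -> 139.118.118.149
More-specific entries that do NOT match:
  120.184.75.240/29 (120.184.75.240 - 120.184.75.247) does not contain 120.184.75.208
  88.184.75.192/27 (88.184.75.192 - 88.184.75.223) does not contain 120.184.75.208
  120.184.203.128/25 (120.184.203.128 - 120.184.203.255) does not contain 120.184.75.208
  120.184.67.0/24 (120.184.67.0 - 120.184.67.255) does not contain 120.184.75.208
  120.184.78.0/23 (120.184.78.0 - 120.184.79.255) does not contain 120.184.75.208
  120.184.10.0/23 (120.184.10.0 - 120.184.11.255) does not contain 120.184.75.208
Longest matching prefix is /17 -> next hop 139.118.118.149.

139.118.118.149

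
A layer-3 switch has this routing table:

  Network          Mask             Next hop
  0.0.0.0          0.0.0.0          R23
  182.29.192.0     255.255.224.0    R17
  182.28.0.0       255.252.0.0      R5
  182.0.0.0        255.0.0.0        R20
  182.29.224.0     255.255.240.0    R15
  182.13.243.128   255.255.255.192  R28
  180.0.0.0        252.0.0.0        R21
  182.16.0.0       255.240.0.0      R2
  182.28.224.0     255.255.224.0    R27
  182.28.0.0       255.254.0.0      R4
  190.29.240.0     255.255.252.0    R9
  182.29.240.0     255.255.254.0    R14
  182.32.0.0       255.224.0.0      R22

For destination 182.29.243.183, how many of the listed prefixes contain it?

6

Prefixes containing 182.29.243.183:
  0.0.0.0/0 (default, matches everything)
  180.0.0.0/6 (180.0.0.0 - 183.255.255.255)
  182.0.0.0/8 (182.0.0.0 - 182.255.255.255)
  182.16.0.0/12 (182.16.0.0 - 182.31.255.255)
  182.28.0.0/14 (182.28.0.0 - 182.31.255.255)
  182.28.0.0/15 (182.28.0.0 - 182.29.255.255)
Total matching entries: 6.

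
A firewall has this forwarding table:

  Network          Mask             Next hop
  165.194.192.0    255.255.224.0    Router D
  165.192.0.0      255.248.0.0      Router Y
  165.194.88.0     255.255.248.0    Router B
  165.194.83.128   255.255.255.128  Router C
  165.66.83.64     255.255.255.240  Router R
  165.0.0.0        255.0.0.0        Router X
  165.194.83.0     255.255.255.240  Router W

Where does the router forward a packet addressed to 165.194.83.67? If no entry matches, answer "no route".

Router Y

Routes whose prefix contains 165.194.83.67:
  165.0.0.0/8 (165.0.0.0 - 165.255.255.255) -> Router X
  165.192.0.0/13 (165.192.0.0 - 165.199.255.255) -> Router Y
More-specific entries that do NOT match:
  165.66.83.64/28 (165.66.83.64 - 165.66.83.79) does not contain 165.194.83.67
  165.194.83.0/28 (165.194.83.0 - 165.194.83.15) does not contain 165.194.83.67
  165.194.83.128/25 (165.194.83.128 - 165.194.83.255) does not contain 165.194.83.67
  165.194.88.0/21 (165.194.88.0 - 165.194.95.255) does not contain 165.194.83.67
  165.194.192.0/19 (165.194.192.0 - 165.194.223.255) does not contain 165.194.83.67
Longest matching prefix is /13 -> next hop Router Y.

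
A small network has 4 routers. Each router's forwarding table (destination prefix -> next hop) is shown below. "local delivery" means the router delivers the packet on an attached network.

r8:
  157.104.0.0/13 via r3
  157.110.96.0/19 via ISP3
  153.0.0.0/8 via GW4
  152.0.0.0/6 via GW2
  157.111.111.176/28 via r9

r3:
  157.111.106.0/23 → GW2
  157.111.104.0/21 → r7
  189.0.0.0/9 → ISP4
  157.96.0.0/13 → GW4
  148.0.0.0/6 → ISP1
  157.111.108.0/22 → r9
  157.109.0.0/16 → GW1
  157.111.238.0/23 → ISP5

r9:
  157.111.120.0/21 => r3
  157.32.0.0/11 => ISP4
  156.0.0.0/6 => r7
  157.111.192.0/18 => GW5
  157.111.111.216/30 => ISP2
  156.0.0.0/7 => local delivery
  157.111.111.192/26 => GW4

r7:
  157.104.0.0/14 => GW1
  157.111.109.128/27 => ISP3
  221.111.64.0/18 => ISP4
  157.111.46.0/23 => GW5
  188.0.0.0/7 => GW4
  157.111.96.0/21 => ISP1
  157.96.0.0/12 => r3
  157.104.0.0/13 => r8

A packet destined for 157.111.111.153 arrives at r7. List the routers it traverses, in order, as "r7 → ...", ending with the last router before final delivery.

r7 → r8 → r3 → r9

At r7: longest match for 157.111.111.153 is 157.104.0.0/13 -> r8
At r8: longest match for 157.111.111.153 is 157.104.0.0/13 -> r3
At r3: longest match for 157.111.111.153 is 157.111.108.0/22 -> r9
At r9: longest match for 157.111.111.153 is 156.0.0.0/7 -> local delivery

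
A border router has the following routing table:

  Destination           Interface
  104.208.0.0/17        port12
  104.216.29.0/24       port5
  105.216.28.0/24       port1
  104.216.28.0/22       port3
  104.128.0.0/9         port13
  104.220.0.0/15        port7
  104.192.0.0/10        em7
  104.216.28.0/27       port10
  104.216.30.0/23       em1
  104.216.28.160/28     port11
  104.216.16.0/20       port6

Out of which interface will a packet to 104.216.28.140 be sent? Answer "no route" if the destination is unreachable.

port3

Routes whose prefix contains 104.216.28.140:
  104.128.0.0/9 (104.128.0.0 - 104.255.255.255) -> port13
  104.192.0.0/10 (104.192.0.0 - 104.255.255.255) -> em7
  104.216.16.0/20 (104.216.16.0 - 104.216.31.255) -> port6
  104.216.28.0/22 (104.216.28.0 - 104.216.31.255) -> port3
More-specific entries that do NOT match:
  104.216.28.160/28 (104.216.28.160 - 104.216.28.175) does not contain 104.216.28.140
  104.216.28.0/27 (104.216.28.0 - 104.216.28.31) does not contain 104.216.28.140
  104.216.29.0/24 (104.216.29.0 - 104.216.29.255) does not contain 104.216.28.140
  105.216.28.0/24 (105.216.28.0 - 105.216.28.255) does not contain 104.216.28.140
  104.216.30.0/23 (104.216.30.0 - 104.216.31.255) does not contain 104.216.28.140
Longest matching prefix is /22 -> interface port3.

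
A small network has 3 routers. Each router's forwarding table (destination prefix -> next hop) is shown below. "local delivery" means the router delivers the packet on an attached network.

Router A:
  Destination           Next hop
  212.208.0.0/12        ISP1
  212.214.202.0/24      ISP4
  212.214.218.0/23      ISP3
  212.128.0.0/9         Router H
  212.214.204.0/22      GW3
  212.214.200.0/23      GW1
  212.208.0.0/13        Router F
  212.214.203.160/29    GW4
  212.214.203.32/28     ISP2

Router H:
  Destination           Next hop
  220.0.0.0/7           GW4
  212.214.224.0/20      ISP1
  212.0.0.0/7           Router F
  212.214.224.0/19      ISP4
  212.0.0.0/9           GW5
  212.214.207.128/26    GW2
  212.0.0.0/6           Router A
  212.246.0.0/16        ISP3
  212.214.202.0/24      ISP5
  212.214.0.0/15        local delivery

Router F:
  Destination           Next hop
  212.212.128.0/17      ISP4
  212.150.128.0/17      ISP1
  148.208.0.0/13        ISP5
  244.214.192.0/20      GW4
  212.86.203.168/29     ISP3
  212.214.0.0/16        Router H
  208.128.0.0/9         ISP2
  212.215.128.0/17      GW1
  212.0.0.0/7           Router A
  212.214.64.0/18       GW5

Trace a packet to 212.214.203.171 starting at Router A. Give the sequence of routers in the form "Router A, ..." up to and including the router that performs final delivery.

Router A, Router F, Router H

At Router A: longest match for 212.214.203.171 is 212.208.0.0/13 -> Router F
At Router F: longest match for 212.214.203.171 is 212.214.0.0/16 -> Router H
At Router H: longest match for 212.214.203.171 is 212.214.0.0/15 -> local delivery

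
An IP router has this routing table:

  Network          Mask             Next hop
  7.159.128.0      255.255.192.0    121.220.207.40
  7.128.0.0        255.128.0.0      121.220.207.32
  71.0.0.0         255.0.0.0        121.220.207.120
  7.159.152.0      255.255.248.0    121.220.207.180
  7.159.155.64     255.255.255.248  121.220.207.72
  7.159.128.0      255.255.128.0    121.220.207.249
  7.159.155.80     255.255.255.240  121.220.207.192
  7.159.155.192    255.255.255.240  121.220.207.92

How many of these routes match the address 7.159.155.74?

Prefixes containing 7.159.155.74:
  7.128.0.0/9 (7.128.0.0 - 7.255.255.255)
  7.159.128.0/17 (7.159.128.0 - 7.159.255.255)
  7.159.128.0/18 (7.159.128.0 - 7.159.191.255)
  7.159.152.0/21 (7.159.152.0 - 7.159.159.255)
Total matching entries: 4.

4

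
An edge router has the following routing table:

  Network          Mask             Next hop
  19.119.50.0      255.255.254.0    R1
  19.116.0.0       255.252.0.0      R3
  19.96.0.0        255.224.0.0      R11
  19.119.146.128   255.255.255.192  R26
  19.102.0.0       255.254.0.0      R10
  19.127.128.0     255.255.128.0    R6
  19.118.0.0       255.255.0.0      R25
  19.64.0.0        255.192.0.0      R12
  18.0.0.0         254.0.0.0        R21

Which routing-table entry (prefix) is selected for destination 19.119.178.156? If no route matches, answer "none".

Entries matching 19.119.178.156:
  18.0.0.0/7 (18.0.0.0 - 19.255.255.255)
  19.64.0.0/10 (19.64.0.0 - 19.127.255.255)
  19.96.0.0/11 (19.96.0.0 - 19.127.255.255)
  19.116.0.0/14 (19.116.0.0 - 19.119.255.255)
Most specific is 19.116.0.0/14.

19.116.0.0/14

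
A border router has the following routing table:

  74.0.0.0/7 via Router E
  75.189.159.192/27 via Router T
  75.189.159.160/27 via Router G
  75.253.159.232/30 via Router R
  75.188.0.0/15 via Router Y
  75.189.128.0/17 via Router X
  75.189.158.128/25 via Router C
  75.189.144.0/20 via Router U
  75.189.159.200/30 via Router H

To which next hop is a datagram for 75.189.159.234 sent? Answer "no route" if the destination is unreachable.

Routes whose prefix contains 75.189.159.234:
  74.0.0.0/7 (74.0.0.0 - 75.255.255.255) -> Router E
  75.188.0.0/15 (75.188.0.0 - 75.189.255.255) -> Router Y
  75.189.128.0/17 (75.189.128.0 - 75.189.255.255) -> Router X
  75.189.144.0/20 (75.189.144.0 - 75.189.159.255) -> Router U
More-specific entries that do NOT match:
  75.253.159.232/30 (75.253.159.232 - 75.253.159.235) does not contain 75.189.159.234
  75.189.159.200/30 (75.189.159.200 - 75.189.159.203) does not contain 75.189.159.234
  75.189.159.192/27 (75.189.159.192 - 75.189.159.223) does not contain 75.189.159.234
  75.189.159.160/27 (75.189.159.160 - 75.189.159.191) does not contain 75.189.159.234
  75.189.158.128/25 (75.189.158.128 - 75.189.158.255) does not contain 75.189.159.234
Longest matching prefix is /20 -> next hop Router U.

Router U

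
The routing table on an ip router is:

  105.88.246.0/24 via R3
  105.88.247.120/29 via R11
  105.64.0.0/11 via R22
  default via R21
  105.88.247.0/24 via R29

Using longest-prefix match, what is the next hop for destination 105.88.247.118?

R29

Routes whose prefix contains 105.88.247.118:
  0.0.0.0/0 (default, matches everything) -> R21
  105.64.0.0/11 (105.64.0.0 - 105.95.255.255) -> R22
  105.88.247.0/24 (105.88.247.0 - 105.88.247.255) -> R29
More-specific entries that do NOT match:
  105.88.247.120/29 (105.88.247.120 - 105.88.247.127) does not contain 105.88.247.118
Longest matching prefix is /24 -> next hop R29.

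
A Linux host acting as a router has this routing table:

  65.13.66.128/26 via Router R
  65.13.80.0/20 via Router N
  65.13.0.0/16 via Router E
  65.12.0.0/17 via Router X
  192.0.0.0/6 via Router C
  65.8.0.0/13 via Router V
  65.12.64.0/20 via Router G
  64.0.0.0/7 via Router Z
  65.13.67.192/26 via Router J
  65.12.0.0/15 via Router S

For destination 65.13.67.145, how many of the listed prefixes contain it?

4

Prefixes containing 65.13.67.145:
  64.0.0.0/7 (64.0.0.0 - 65.255.255.255)
  65.8.0.0/13 (65.8.0.0 - 65.15.255.255)
  65.12.0.0/15 (65.12.0.0 - 65.13.255.255)
  65.13.0.0/16 (65.13.0.0 - 65.13.255.255)
Total matching entries: 4.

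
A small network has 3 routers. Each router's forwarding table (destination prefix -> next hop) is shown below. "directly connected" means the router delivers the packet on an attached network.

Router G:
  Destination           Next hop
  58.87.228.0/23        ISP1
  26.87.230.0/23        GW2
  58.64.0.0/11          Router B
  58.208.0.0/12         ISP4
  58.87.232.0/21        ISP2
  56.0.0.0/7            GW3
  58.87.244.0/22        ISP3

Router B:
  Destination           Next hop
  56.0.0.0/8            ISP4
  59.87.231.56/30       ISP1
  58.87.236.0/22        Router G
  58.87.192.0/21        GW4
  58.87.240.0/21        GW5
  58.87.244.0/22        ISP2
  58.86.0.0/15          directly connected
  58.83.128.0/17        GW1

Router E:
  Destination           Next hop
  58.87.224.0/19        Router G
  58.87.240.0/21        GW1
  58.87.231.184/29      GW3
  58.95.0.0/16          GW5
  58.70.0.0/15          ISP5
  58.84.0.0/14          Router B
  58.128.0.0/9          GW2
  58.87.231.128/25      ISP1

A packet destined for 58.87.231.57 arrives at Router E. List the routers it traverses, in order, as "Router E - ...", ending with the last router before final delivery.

Router E - Router G - Router B

At Router E: longest match for 58.87.231.57 is 58.87.224.0/19 -> Router G
At Router G: longest match for 58.87.231.57 is 58.64.0.0/11 -> Router B
At Router B: longest match for 58.87.231.57 is 58.86.0.0/15 -> directly connected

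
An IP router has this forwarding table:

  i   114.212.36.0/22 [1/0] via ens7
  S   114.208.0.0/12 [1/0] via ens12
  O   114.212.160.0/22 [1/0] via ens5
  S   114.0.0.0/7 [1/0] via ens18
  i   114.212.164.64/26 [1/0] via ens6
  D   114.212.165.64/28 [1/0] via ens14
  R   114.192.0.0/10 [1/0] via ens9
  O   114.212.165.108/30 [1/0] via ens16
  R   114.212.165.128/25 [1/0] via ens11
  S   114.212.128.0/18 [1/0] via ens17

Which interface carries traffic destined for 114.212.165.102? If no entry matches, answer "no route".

ens17

Routes whose prefix contains 114.212.165.102:
  114.0.0.0/7 (114.0.0.0 - 115.255.255.255) -> ens18
  114.192.0.0/10 (114.192.0.0 - 114.255.255.255) -> ens9
  114.208.0.0/12 (114.208.0.0 - 114.223.255.255) -> ens12
  114.212.128.0/18 (114.212.128.0 - 114.212.191.255) -> ens17
More-specific entries that do NOT match:
  114.212.165.108/30 (114.212.165.108 - 114.212.165.111) does not contain 114.212.165.102
  114.212.165.64/28 (114.212.165.64 - 114.212.165.79) does not contain 114.212.165.102
  114.212.164.64/26 (114.212.164.64 - 114.212.164.127) does not contain 114.212.165.102
  114.212.165.128/25 (114.212.165.128 - 114.212.165.255) does not contain 114.212.165.102
  114.212.36.0/22 (114.212.36.0 - 114.212.39.255) does not contain 114.212.165.102
  114.212.160.0/22 (114.212.160.0 - 114.212.163.255) does not contain 114.212.165.102
Longest matching prefix is /18 -> interface ens17.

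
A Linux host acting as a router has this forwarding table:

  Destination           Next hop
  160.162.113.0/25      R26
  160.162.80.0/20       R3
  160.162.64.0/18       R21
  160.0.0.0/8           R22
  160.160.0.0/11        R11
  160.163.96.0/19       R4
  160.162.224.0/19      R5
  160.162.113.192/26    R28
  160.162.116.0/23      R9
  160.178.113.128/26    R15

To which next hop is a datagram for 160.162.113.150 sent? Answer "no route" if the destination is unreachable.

Routes whose prefix contains 160.162.113.150:
  160.0.0.0/8 (160.0.0.0 - 160.255.255.255) -> R22
  160.160.0.0/11 (160.160.0.0 - 160.191.255.255) -> R11
  160.162.64.0/18 (160.162.64.0 - 160.162.127.255) -> R21
More-specific entries that do NOT match:
  160.162.113.192/26 (160.162.113.192 - 160.162.113.255) does not contain 160.162.113.150
  160.178.113.128/26 (160.178.113.128 - 160.178.113.191) does not contain 160.162.113.150
  160.162.113.0/25 (160.162.113.0 - 160.162.113.127) does not contain 160.162.113.150
  160.162.116.0/23 (160.162.116.0 - 160.162.117.255) does not contain 160.162.113.150
  160.162.80.0/20 (160.162.80.0 - 160.162.95.255) does not contain 160.162.113.150
  160.163.96.0/19 (160.163.96.0 - 160.163.127.255) does not contain 160.162.113.150
  160.162.224.0/19 (160.162.224.0 - 160.162.255.255) does not contain 160.162.113.150
Longest matching prefix is /18 -> next hop R21.

R21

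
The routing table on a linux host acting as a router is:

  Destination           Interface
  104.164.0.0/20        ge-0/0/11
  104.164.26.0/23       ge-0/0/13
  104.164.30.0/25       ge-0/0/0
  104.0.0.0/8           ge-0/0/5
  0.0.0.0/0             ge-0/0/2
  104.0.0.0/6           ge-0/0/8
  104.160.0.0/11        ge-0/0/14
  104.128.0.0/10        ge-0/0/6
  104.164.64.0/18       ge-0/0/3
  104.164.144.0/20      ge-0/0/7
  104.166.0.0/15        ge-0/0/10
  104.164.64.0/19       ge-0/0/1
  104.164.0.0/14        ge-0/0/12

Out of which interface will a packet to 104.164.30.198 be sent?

ge-0/0/12

Routes whose prefix contains 104.164.30.198:
  0.0.0.0/0 (default, matches everything) -> ge-0/0/2
  104.0.0.0/6 (104.0.0.0 - 107.255.255.255) -> ge-0/0/8
  104.0.0.0/8 (104.0.0.0 - 104.255.255.255) -> ge-0/0/5
  104.128.0.0/10 (104.128.0.0 - 104.191.255.255) -> ge-0/0/6
  104.160.0.0/11 (104.160.0.0 - 104.191.255.255) -> ge-0/0/14
  104.164.0.0/14 (104.164.0.0 - 104.167.255.255) -> ge-0/0/12
More-specific entries that do NOT match:
  104.164.30.0/25 (104.164.30.0 - 104.164.30.127) does not contain 104.164.30.198
  104.164.26.0/23 (104.164.26.0 - 104.164.27.255) does not contain 104.164.30.198
  104.164.0.0/20 (104.164.0.0 - 104.164.15.255) does not contain 104.164.30.198
  104.164.144.0/20 (104.164.144.0 - 104.164.159.255) does not contain 104.164.30.198
  104.164.64.0/19 (104.164.64.0 - 104.164.95.255) does not contain 104.164.30.198
  104.164.64.0/18 (104.164.64.0 - 104.164.127.255) does not contain 104.164.30.198
  104.166.0.0/15 (104.166.0.0 - 104.167.255.255) does not contain 104.164.30.198
Longest matching prefix is /14 -> interface ge-0/0/12.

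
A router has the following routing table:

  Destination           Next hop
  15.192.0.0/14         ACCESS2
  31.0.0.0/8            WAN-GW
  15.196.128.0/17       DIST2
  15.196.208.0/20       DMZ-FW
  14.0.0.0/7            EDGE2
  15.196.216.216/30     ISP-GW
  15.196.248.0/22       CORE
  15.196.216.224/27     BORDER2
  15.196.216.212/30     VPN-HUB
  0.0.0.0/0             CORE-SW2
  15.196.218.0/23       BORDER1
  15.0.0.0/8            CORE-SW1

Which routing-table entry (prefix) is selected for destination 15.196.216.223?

15.196.208.0/20

Entries matching 15.196.216.223:
  0.0.0.0/0 (default, matches everything)
  14.0.0.0/7 (14.0.0.0 - 15.255.255.255)
  15.0.0.0/8 (15.0.0.0 - 15.255.255.255)
  15.196.128.0/17 (15.196.128.0 - 15.196.255.255)
  15.196.208.0/20 (15.196.208.0 - 15.196.223.255)
Most specific is 15.196.208.0/20.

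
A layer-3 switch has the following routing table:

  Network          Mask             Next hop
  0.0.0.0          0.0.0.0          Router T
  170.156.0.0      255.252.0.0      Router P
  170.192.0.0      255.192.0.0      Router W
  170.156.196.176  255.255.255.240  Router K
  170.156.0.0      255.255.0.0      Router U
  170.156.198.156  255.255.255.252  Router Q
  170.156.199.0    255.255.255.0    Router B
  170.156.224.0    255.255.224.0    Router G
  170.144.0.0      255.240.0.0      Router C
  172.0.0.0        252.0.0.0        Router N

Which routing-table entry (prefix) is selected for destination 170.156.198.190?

Entries matching 170.156.198.190:
  0.0.0.0/0 (default, matches everything)
  170.144.0.0/12 (170.144.0.0 - 170.159.255.255)
  170.156.0.0/14 (170.156.0.0 - 170.159.255.255)
  170.156.0.0/16 (170.156.0.0 - 170.156.255.255)
Most specific is 170.156.0.0/16.

170.156.0.0/16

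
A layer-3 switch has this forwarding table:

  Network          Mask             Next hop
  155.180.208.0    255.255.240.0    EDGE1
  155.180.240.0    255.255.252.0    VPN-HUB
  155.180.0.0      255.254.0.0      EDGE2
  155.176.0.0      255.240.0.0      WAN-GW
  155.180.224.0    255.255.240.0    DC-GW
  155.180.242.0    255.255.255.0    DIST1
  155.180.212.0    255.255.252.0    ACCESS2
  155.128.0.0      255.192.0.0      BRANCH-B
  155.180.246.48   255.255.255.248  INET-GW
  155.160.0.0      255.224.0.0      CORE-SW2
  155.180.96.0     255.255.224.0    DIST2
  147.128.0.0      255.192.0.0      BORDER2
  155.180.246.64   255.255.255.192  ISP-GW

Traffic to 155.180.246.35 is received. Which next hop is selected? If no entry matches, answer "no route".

EDGE2

Routes whose prefix contains 155.180.246.35:
  155.128.0.0/10 (155.128.0.0 - 155.191.255.255) -> BRANCH-B
  155.160.0.0/11 (155.160.0.0 - 155.191.255.255) -> CORE-SW2
  155.176.0.0/12 (155.176.0.0 - 155.191.255.255) -> WAN-GW
  155.180.0.0/15 (155.180.0.0 - 155.181.255.255) -> EDGE2
More-specific entries that do NOT match:
  155.180.246.48/29 (155.180.246.48 - 155.180.246.55) does not contain 155.180.246.35
  155.180.246.64/26 (155.180.246.64 - 155.180.246.127) does not contain 155.180.246.35
  155.180.242.0/24 (155.180.242.0 - 155.180.242.255) does not contain 155.180.246.35
  155.180.240.0/22 (155.180.240.0 - 155.180.243.255) does not contain 155.180.246.35
  155.180.212.0/22 (155.180.212.0 - 155.180.215.255) does not contain 155.180.246.35
  155.180.208.0/20 (155.180.208.0 - 155.180.223.255) does not contain 155.180.246.35
  155.180.224.0/20 (155.180.224.0 - 155.180.239.255) does not contain 155.180.246.35
  155.180.96.0/19 (155.180.96.0 - 155.180.127.255) does not contain 155.180.246.35
Longest matching prefix is /15 -> next hop EDGE2.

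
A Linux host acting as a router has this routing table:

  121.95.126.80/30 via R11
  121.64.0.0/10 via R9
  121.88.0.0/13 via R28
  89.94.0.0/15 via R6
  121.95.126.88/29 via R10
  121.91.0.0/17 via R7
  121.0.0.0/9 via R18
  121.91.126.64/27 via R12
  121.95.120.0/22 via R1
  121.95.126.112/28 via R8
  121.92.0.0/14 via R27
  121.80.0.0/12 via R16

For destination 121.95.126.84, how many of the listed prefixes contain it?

Prefixes containing 121.95.126.84:
  121.0.0.0/9 (121.0.0.0 - 121.127.255.255)
  121.64.0.0/10 (121.64.0.0 - 121.127.255.255)
  121.80.0.0/12 (121.80.0.0 - 121.95.255.255)
  121.88.0.0/13 (121.88.0.0 - 121.95.255.255)
  121.92.0.0/14 (121.92.0.0 - 121.95.255.255)
Total matching entries: 5.

5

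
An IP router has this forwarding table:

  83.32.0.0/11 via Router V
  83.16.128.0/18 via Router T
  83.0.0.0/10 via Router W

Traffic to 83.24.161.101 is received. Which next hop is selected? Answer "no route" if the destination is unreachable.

Router W

Routes whose prefix contains 83.24.161.101:
  83.0.0.0/10 (83.0.0.0 - 83.63.255.255) -> Router W
More-specific entries that do NOT match:
  83.16.128.0/18 (83.16.128.0 - 83.16.191.255) does not contain 83.24.161.101
  83.32.0.0/11 (83.32.0.0 - 83.63.255.255) does not contain 83.24.161.101
Longest matching prefix is /10 -> next hop Router W.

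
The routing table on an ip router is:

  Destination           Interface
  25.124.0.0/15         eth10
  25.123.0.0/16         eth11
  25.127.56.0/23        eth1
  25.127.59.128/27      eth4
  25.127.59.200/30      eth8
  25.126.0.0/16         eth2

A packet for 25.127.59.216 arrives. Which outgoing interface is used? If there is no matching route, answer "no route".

No entry's prefix contains 25.127.59.216; there is no default route.

no route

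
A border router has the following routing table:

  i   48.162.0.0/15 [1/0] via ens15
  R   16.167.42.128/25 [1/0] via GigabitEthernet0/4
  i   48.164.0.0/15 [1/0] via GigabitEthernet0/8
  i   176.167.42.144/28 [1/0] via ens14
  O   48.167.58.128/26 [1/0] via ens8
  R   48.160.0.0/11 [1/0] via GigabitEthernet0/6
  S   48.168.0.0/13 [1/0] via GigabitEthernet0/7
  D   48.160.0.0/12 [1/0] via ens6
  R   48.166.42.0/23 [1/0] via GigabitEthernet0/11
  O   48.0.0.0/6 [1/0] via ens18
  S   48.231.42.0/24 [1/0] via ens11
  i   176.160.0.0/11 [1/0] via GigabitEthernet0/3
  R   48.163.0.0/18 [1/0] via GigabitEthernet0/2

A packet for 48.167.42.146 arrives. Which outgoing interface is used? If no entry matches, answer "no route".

Routes whose prefix contains 48.167.42.146:
  48.0.0.0/6 (48.0.0.0 - 51.255.255.255) -> ens18
  48.160.0.0/11 (48.160.0.0 - 48.191.255.255) -> GigabitEthernet0/6
  48.160.0.0/12 (48.160.0.0 - 48.175.255.255) -> ens6
More-specific entries that do NOT match:
  176.167.42.144/28 (176.167.42.144 - 176.167.42.159) does not contain 48.167.42.146
  48.167.58.128/26 (48.167.58.128 - 48.167.58.191) does not contain 48.167.42.146
  16.167.42.128/25 (16.167.42.128 - 16.167.42.255) does not contain 48.167.42.146
  48.231.42.0/24 (48.231.42.0 - 48.231.42.255) does not contain 48.167.42.146
  48.166.42.0/23 (48.166.42.0 - 48.166.43.255) does not contain 48.167.42.146
  48.163.0.0/18 (48.163.0.0 - 48.163.63.255) does not contain 48.167.42.146
  48.162.0.0/15 (48.162.0.0 - 48.163.255.255) does not contain 48.167.42.146
  48.164.0.0/15 (48.164.0.0 - 48.165.255.255) does not contain 48.167.42.146
  48.168.0.0/13 (48.168.0.0 - 48.175.255.255) does not contain 48.167.42.146
Longest matching prefix is /12 -> interface ens6.

ens6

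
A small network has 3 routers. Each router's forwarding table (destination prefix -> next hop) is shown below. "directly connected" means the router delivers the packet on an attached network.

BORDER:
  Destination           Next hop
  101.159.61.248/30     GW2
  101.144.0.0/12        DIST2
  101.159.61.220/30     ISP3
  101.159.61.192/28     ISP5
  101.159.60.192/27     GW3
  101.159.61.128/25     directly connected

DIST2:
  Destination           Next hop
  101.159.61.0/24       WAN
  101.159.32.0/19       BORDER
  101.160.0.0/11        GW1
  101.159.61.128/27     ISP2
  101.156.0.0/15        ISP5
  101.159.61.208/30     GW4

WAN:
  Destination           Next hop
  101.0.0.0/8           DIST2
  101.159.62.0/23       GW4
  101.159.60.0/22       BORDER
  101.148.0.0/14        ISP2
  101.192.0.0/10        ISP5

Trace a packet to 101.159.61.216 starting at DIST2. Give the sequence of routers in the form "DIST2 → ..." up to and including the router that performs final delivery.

At DIST2: longest match for 101.159.61.216 is 101.159.61.0/24 -> WAN
At WAN: longest match for 101.159.61.216 is 101.159.60.0/22 -> BORDER
At BORDER: longest match for 101.159.61.216 is 101.159.61.128/25 -> directly connected

DIST2 → WAN → BORDER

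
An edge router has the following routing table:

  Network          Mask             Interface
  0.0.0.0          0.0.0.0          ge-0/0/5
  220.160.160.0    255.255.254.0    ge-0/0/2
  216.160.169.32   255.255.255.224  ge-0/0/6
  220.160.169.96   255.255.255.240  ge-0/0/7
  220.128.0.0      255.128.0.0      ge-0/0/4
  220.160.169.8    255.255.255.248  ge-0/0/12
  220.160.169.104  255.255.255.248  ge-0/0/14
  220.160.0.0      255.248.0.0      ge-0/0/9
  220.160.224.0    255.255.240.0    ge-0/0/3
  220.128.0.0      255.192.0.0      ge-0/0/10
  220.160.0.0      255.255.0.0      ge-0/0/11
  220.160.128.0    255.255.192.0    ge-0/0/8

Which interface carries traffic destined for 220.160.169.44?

Routes whose prefix contains 220.160.169.44:
  0.0.0.0/0 (default, matches everything) -> ge-0/0/5
  220.128.0.0/9 (220.128.0.0 - 220.255.255.255) -> ge-0/0/4
  220.128.0.0/10 (220.128.0.0 - 220.191.255.255) -> ge-0/0/10
  220.160.0.0/13 (220.160.0.0 - 220.167.255.255) -> ge-0/0/9
  220.160.0.0/16 (220.160.0.0 - 220.160.255.255) -> ge-0/0/11
  220.160.128.0/18 (220.160.128.0 - 220.160.191.255) -> ge-0/0/8
More-specific entries that do NOT match:
  220.160.169.8/29 (220.160.169.8 - 220.160.169.15) does not contain 220.160.169.44
  220.160.169.104/29 (220.160.169.104 - 220.160.169.111) does not contain 220.160.169.44
  220.160.169.96/28 (220.160.169.96 - 220.160.169.111) does not contain 220.160.169.44
  216.160.169.32/27 (216.160.169.32 - 216.160.169.63) does not contain 220.160.169.44
  220.160.160.0/23 (220.160.160.0 - 220.160.161.255) does not contain 220.160.169.44
  220.160.224.0/20 (220.160.224.0 - 220.160.239.255) does not contain 220.160.169.44
Longest matching prefix is /18 -> interface ge-0/0/8.

ge-0/0/8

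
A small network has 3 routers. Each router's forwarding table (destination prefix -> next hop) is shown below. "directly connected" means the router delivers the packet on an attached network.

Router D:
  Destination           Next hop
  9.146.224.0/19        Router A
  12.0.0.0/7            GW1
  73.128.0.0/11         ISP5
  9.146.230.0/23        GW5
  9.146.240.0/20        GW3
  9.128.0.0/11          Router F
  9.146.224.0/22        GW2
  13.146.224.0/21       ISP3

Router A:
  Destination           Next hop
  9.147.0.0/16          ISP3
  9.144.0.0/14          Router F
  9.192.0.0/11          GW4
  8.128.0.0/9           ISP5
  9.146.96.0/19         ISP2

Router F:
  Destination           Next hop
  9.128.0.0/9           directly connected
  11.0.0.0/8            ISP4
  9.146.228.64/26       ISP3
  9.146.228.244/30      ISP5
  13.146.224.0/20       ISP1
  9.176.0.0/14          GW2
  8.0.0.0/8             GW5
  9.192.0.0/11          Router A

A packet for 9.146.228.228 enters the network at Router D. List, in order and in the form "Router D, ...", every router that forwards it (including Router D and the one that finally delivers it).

At Router D: longest match for 9.146.228.228 is 9.146.224.0/19 -> Router A
At Router A: longest match for 9.146.228.228 is 9.144.0.0/14 -> Router F
At Router F: longest match for 9.146.228.228 is 9.128.0.0/9 -> directly connected

Router D, Router A, Router F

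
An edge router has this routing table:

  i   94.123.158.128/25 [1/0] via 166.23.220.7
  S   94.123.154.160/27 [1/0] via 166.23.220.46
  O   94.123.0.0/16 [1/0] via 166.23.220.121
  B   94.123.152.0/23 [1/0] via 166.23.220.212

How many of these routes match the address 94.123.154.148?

1

Prefixes containing 94.123.154.148:
  94.123.0.0/16 (94.123.0.0 - 94.123.255.255)
Total matching entries: 1.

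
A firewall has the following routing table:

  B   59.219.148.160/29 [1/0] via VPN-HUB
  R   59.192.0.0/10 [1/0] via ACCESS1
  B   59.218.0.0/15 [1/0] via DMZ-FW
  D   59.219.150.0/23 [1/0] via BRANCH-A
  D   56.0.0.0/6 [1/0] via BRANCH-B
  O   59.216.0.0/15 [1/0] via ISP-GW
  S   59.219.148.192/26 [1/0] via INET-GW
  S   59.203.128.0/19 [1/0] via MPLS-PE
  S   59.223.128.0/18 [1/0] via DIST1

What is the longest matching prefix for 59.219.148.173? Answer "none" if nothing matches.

59.218.0.0/15

Entries matching 59.219.148.173:
  56.0.0.0/6 (56.0.0.0 - 59.255.255.255)
  59.192.0.0/10 (59.192.0.0 - 59.255.255.255)
  59.218.0.0/15 (59.218.0.0 - 59.219.255.255)
Most specific is 59.218.0.0/15.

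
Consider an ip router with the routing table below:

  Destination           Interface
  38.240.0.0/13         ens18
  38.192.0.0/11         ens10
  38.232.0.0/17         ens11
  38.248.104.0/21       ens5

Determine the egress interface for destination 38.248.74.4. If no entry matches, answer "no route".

no route

No entry's prefix contains 38.248.74.4; there is no default route.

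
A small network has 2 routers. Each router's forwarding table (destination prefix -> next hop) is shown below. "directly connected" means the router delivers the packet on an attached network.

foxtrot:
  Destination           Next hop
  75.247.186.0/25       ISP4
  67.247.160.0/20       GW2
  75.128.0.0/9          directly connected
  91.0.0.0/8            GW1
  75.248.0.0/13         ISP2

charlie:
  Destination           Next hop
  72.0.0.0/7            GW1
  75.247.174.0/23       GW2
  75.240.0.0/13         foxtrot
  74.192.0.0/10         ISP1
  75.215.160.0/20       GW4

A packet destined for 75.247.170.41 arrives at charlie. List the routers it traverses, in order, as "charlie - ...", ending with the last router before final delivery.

charlie - foxtrot

At charlie: longest match for 75.247.170.41 is 75.240.0.0/13 -> foxtrot
At foxtrot: longest match for 75.247.170.41 is 75.128.0.0/9 -> directly connected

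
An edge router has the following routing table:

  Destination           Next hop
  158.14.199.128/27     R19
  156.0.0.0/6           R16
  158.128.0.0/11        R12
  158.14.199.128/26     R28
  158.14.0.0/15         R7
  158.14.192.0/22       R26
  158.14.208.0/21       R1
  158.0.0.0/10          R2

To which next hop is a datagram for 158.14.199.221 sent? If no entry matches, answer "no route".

Routes whose prefix contains 158.14.199.221:
  156.0.0.0/6 (156.0.0.0 - 159.255.255.255) -> R16
  158.0.0.0/10 (158.0.0.0 - 158.63.255.255) -> R2
  158.14.0.0/15 (158.14.0.0 - 158.15.255.255) -> R7
More-specific entries that do NOT match:
  158.14.199.128/27 (158.14.199.128 - 158.14.199.159) does not contain 158.14.199.221
  158.14.199.128/26 (158.14.199.128 - 158.14.199.191) does not contain 158.14.199.221
  158.14.192.0/22 (158.14.192.0 - 158.14.195.255) does not contain 158.14.199.221
  158.14.208.0/21 (158.14.208.0 - 158.14.215.255) does not contain 158.14.199.221
Longest matching prefix is /15 -> next hop R7.

R7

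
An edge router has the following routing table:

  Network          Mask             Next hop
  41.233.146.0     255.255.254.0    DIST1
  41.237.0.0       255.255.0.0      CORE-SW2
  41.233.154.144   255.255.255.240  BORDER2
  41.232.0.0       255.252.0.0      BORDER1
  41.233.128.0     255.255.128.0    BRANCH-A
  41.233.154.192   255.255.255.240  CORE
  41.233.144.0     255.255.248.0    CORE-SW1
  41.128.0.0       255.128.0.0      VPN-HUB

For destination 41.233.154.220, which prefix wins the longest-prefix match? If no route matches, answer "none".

41.233.128.0/17

Entries matching 41.233.154.220:
  41.128.0.0/9 (41.128.0.0 - 41.255.255.255)
  41.232.0.0/14 (41.232.0.0 - 41.235.255.255)
  41.233.128.0/17 (41.233.128.0 - 41.233.255.255)
Most specific is 41.233.128.0/17.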